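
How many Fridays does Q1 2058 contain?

January 1, 2058 is a Tuesday.
From January 1, 2058 to March 31, 2058 is 90 days inclusive.
90 = 7 × 12 + 6, so there are 12 full weeks plus 6 extra days.
Each full week contributes one Friday: 12 so far.
The 6 extra days are Tue, Wed, Thu, Fri, Sat, Sun — 1 of them qualifies.
Total: 12 + 1 = 13.

13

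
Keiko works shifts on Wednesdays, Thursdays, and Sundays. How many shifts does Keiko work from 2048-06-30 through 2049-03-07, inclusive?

108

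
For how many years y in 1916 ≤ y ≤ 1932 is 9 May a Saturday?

Day of week of May 9 in each year:
1916: Tue, 1917: Wed, 1918: Thu, 1919: Fri, 1920: Sun, 1921: Mon, 1922: Tue, 1923: Wed, 1924: Fri, 1925: Sat ✓, 1926: Sun, 1927: Mon, 1928: Wed, 1929: Thu, 1930: Fri, 1931: Sat ✓, 1932: Mon
Saturdays: 1925, 1931.

2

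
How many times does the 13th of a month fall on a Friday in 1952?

1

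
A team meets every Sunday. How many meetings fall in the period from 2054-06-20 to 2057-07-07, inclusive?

159

2054-06-20 is a Saturday.
That's 1114 days from start to end, counting both.
1114 = 7 × 159 + 1, so there are 159 full weeks plus 1 extra day.
Each full week contributes one Sunday: 159 so far.
The 1 extra day is Sat — none qualify.
Total: 159 + 0 = 159.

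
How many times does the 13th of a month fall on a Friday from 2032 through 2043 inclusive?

22

Friday-the-13ths by year:
2032: Feb, Aug
2033: May
2034: Jan, Oct
2035: Apr, Jul
2036: Jun
2037: Feb, Mar, Nov
2038: Aug
2039: May
2040: Jan, Apr, Jul
2041: Sep, Dec
2042: Jun
2043: Feb, Mar, Nov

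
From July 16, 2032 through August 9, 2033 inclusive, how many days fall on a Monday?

56 Mondays

July 16, 2032 is a Friday.
That's 390 days from start to end, counting both.
390 = 7 × 55 + 5, so there are 55 full weeks plus 5 extra days.
Each full week contributes one Monday: 55 so far.
The 5 extra days are Friday, Saturday, Sunday, Monday, Tuesday — 1 of them qualifies.
Total: 55 + 1 = 56.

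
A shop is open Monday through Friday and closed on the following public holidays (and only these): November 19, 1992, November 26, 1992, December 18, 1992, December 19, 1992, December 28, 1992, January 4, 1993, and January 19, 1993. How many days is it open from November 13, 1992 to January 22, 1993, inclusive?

45

November 13, 1992 is a Friday.
That's 71 days from start to end, counting both.
71 = 7 × 10 + 1, so there are 10 full weeks plus 1 extra day.
Each full week contributes 5 weekdays (Mon–Fri): 10 × 5 = 50.
The 1 extra day is Friday — 1 of them qualifies.
Total: 50 + 1 = 51.
Holidays: November 19, 1992 (Thu); November 26, 1992 (Thu); December 18, 1992 (Fri); December 19, 1992 (Sat); December 28, 1992 (Mon); January 4, 1993 (Mon); January 19, 1993 (Tue).
6 of the 7 holidays fall on weekdays; the rest are weekends and were already excluded.
Business days: 51 − 6 = 45.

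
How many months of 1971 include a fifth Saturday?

4

A month has five Saturdays exactly when Saturday falls within its first (length − 28) days.
Jan: 31 days, starts Fri → 5 of Fri, Sat, Sun ✓
Feb: 28 days, starts Mon → 5 of (none)
Mar: 31 days, starts Mon → 5 of Mon, Tue, Wed
Apr: 30 days, starts Thu → 5 of Thu, Fri
May: 31 days, starts Sat → 5 of Sat, Sun, Mon ✓
Jun: 30 days, starts Tue → 5 of Tue, Wed
Jul: 31 days, starts Thu → 5 of Thu, Fri, Sat ✓
Aug: 31 days, starts Sun → 5 of Sun, Mon, Tue
Sep: 30 days, starts Wed → 5 of Wed, Thu
Oct: 31 days, starts Fri → 5 of Fri, Sat, Sun ✓
Nov: 30 days, starts Mon → 5 of Mon, Tue
Dec: 31 days, starts Wed → 5 of Wed, Thu, Fri
Months with five Saturdays: Jan, May, Jul, Oct.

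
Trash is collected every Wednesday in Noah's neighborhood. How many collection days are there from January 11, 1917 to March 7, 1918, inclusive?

60

January 11, 1917 is a Thursday.
That's 421 days from start to end, counting both.
421 = 7 × 60 + 1, so there are 60 full weeks plus 1 extra day.
Each full week contributes one Wednesday: 60 so far.
The 1 extra day is Thursday — none qualify.
Total: 60 + 0 = 60.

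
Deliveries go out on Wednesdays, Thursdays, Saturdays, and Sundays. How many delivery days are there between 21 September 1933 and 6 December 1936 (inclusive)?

21 September 1933 is a Thursday.
That's 1173 days from start to end, counting both.
1173 = 7 × 167 + 4, so there are 167 full weeks plus 4 extra days.
Each full week contributes 4 days from the set (Wed, Thu, Sat, Sun): 167 × 4 = 668.
The 4 extra days are Thu, Fri, Sat, Sun — 3 of them qualify.
Total: 668 + 3 = 671.

671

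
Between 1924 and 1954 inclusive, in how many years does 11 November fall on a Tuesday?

Day of week of November 11 in each year:
1924: Tue ✓, 1925: Wed, 1926: Thu, 1927: Fri, 1928: Sun, 1929: Mon, 1930: Tue ✓, 1931: Wed, 1932: Fri, 1933: Sat, 1934: Sun, 1935: Mon, 1936: Wed, 1937: Thu, 1938: Fri, 1939: Sat, 1940: Mon, 1941: Tue ✓, 1942: Wed, 1943: Thu, 1944: Sat, 1945: Sun, 1946: Mon, 1947: Tue ✓, 1948: Thu, 1949: Fri, 1950: Sat, 1951: Sun, 1952: Tue ✓, 1953: Wed, 1954: Thu
Tuesdays: 1924, 1930, 1941, 1947, 1952.

5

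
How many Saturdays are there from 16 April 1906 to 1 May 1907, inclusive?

54

16 April 1906 is a Monday.
From 16 April 1906 to 1 May 1907 is 381 days inclusive.
381 = 7 × 54 + 3, so there are 54 full weeks plus 3 extra days.
Each full week contributes one Saturday: 54 so far.
The 3 extra days are Mon, Tue, Wed — none qualify.
Total: 54 + 0 = 54.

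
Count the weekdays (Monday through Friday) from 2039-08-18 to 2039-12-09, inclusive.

82

2039-08-18 is a Thursday.
From 2039-08-18 to 2039-12-09 is 114 days inclusive.
114 = 7 × 16 + 2, so there are 16 full weeks plus 2 extra days.
Each full week contributes 5 weekdays (Mon–Fri): 16 × 5 = 80.
The 2 extra days are Thu, Fri — 2 of them qualify.
Total: 80 + 2 = 82.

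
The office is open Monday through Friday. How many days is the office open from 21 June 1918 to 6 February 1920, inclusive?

21 June 1918 is a Friday.
The range spans 596 days (inclusive of both endpoints).
596 = 7 × 85 + 1, so there are 85 full weeks plus 1 extra day.
Each full week contributes 5 weekdays (Mon–Fri): 85 × 5 = 425.
The 1 extra day is Fri — 1 of them qualifies.
Total: 425 + 1 = 426.

426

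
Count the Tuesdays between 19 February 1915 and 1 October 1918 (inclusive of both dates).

189

19 February 1915 is a Friday.
From 19 February 1915 to 1 October 1918 is 1321 days inclusive.
1321 = 7 × 188 + 5, so there are 188 full weeks plus 5 extra days.
Each full week contributes one Tuesday: 188 so far.
The 5 extra days are Fri, Sat, Sun, Mon, Tue — 1 of them qualifies.
Total: 188 + 1 = 189.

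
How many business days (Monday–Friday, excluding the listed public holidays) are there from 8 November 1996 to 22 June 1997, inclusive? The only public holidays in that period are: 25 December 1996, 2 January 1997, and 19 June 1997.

158 business days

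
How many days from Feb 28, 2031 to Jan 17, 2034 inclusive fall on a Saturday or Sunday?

302

Feb 28, 2031 is a Friday.
From Feb 28, 2031 to Jan 17, 2034 is 1055 days inclusive.
1055 = 7 × 150 + 5, so there are 150 full weeks plus 5 extra days.
Each full week contributes 2 days from the set (Sat, Sun): 150 × 2 = 300.
The 5 extra days are Fri, Sat, Sun, Mon, Tue — 2 of them qualify.
Total: 300 + 2 = 302.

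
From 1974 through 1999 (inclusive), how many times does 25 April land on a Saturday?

4

Day of week of April 25 in each year:
1974: Thu, 1975: Fri, 1976: Sun, 1977: Mon, 1978: Tue, 1979: Wed, 1980: Fri, 1981: Sat ✓, 1982: Sun, 1983: Mon, 1984: Wed, 1985: Thu, 1986: Fri, 1987: Sat ✓, 1988: Mon, 1989: Tue, 1990: Wed, 1991: Thu, 1992: Sat ✓, 1993: Sun, 1994: Mon, 1995: Tue, 1996: Thu, 1997: Fri, 1998: Sat ✓, 1999: Sun
Saturdays: 1981, 1987, 1992, 1998.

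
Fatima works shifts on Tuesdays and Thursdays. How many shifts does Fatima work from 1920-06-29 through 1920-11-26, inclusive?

44

1920-06-29 is a Tuesday.
From 1920-06-29 to 1920-11-26 is 151 days inclusive.
151 = 7 × 21 + 4, so there are 21 full weeks plus 4 extra days.
Each full week contributes 2 days from the set (Tue, Thu): 21 × 2 = 42.
The 4 extra days are Tue, Wed, Thu, Fri — 2 of them qualify.
Total: 42 + 2 = 44.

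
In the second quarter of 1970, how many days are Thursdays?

April 1, 1970 is a Wednesday.
From April 1, 1970 to June 30, 1970 is 91 days inclusive.
91 = 7 × 13, so the span is exactly 13 full weeks.
Each full week contributes one Thursday: 13 so far.
Total: 13.

13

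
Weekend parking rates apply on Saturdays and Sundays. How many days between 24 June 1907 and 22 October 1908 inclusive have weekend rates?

24 June 1907 is a Monday.
That's 487 days from start to end, counting both.
487 = 7 × 69 + 4, so there are 69 full weeks plus 4 extra days.
Each full week contributes 2 weekend days (Sat, Sun): 69 × 2 = 138.
The 4 extra days are Monday, Tuesday, Wednesday, Thursday — none qualify.
Total: 138 + 0 = 138.

138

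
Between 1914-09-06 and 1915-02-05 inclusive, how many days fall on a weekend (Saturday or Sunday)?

1914-09-06 is a Sunday.
The range spans 153 days (inclusive of both endpoints).
153 = 7 × 21 + 6, so there are 21 full weeks plus 6 extra days.
Each full week contributes 2 weekend days (Sat, Sun): 21 × 2 = 42.
The 6 extra days are Sunday, Monday, Tuesday, Wednesday, Thursday, Friday — 1 of them qualifies.
Total: 42 + 1 = 43.

43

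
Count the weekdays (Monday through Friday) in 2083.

261 weekdays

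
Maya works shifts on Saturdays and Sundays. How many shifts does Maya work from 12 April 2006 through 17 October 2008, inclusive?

262

12 April 2006 is a Wednesday.
That's 920 days from start to end, counting both.
920 = 7 × 131 + 3, so there are 131 full weeks plus 3 extra days.
Each full week contributes 2 days from the set (Sat, Sun): 131 × 2 = 262.
The 3 extra days are Wed, Thu, Fri — none qualify.
Total: 262 + 0 = 262.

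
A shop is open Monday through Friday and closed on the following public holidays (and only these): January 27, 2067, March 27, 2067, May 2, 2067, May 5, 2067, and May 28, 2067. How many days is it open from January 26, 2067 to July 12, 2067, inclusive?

117 business days

January 26, 2067 is a Wednesday.
From January 26, 2067 to July 12, 2067 is 168 days inclusive.
168 = 7 × 24, so the span is exactly 24 full weeks.
Each full week contributes 5 weekdays (Mon–Fri): 24 × 5 = 120.
Total: 120.
Holidays: January 27, 2067 (Thu); March 27, 2067 (Sun); May 2, 2067 (Mon); May 5, 2067 (Thu); May 28, 2067 (Sat).
3 of the 5 holidays fall on weekdays; the rest are weekends and were already excluded.
Business days: 120 − 3 = 117.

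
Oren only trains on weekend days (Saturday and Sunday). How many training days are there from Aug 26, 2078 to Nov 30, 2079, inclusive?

132

Aug 26, 2078 is a Friday.
The range spans 462 days (inclusive of both endpoints).
462 = 7 × 66, so the span is exactly 66 full weeks.
Each full week contributes 2 weekend days (Sat, Sun): 66 × 2 = 132.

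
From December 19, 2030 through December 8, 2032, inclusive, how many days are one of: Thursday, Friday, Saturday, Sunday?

December 19, 2030 is a Thursday.
That's 721 days from start to end, counting both.
721 = 7 × 103, so the span is exactly 103 full weeks.
Each full week contributes 4 days from the set (Thu, Fri, Sat, Sun): 103 × 4 = 412.
Total: 412.

412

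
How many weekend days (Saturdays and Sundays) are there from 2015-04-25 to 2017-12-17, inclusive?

278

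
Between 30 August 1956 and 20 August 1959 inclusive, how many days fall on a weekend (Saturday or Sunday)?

30 August 1956 is a Thursday.
The range spans 1086 days (inclusive of both endpoints).
1086 = 7 × 155 + 1, so there are 155 full weeks plus 1 extra day.
Each full week contributes 2 weekend days (Sat, Sun): 155 × 2 = 310.
The 1 extra day is Thu — none qualify.
Total: 310 + 0 = 310.

310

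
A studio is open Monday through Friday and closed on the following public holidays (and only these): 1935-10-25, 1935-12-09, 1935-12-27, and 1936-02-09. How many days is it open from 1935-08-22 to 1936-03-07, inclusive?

139 business days

1935-08-22 is a Thursday.
That's 199 days from start to end, counting both.
199 = 7 × 28 + 3, so there are 28 full weeks plus 3 extra days.
Each full week contributes 5 weekdays (Mon–Fri): 28 × 5 = 140.
The 3 extra days are Thu, Fri, Sat — 2 of them qualify.
Total: 140 + 2 = 142.
Holidays: 1935-10-25 (Fri); 1935-12-09 (Mon); 1935-12-27 (Fri); 1936-02-09 (Sun).
3 of the 4 holidays fall on weekdays; the rest are weekends and were already excluded.
Business days: 142 − 3 = 139.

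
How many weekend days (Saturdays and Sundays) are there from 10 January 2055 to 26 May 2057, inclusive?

248

10 January 2055 is a Sunday.
That's 868 days from start to end, counting both.
868 = 7 × 124, so the span is exactly 124 full weeks.
Each full week contributes 2 weekend days (Sat, Sun): 124 × 2 = 248.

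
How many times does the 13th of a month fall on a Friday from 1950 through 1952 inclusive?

5

Friday-the-13ths by year:
1950: Jan, Oct
1951: Apr, Jul
1952: Jun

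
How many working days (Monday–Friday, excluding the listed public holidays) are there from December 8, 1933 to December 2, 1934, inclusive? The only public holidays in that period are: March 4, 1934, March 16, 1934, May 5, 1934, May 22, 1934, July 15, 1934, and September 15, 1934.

254

December 8, 1933 is a Friday.
That's 360 days from start to end, counting both.
360 = 7 × 51 + 3, so there are 51 full weeks plus 3 extra days.
Each full week contributes 5 weekdays (Mon–Fri): 51 × 5 = 255.
The 3 extra days are Friday, Saturday, Sunday — 1 of them qualifies.
Total: 255 + 1 = 256.
Holidays: March 4, 1934 (Sun); March 16, 1934 (Fri); May 5, 1934 (Sat); May 22, 1934 (Tue); July 15, 1934 (Sun); September 15, 1934 (Sat).
2 of the 6 holidays fall on weekdays; the rest are weekends and were already excluded.
Business days: 256 − 2 = 254.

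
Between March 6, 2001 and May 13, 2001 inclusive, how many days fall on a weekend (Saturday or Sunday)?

20

March 6, 2001 is a Tuesday.
That's 69 days from start to end, counting both.
69 = 7 × 9 + 6, so there are 9 full weeks plus 6 extra days.
Each full week contributes 2 weekend days (Sat, Sun): 9 × 2 = 18.
The 6 extra days are Tuesday, Wednesday, Thursday, Friday, Saturday, Sunday — 2 of them qualify.
Total: 18 + 2 = 20.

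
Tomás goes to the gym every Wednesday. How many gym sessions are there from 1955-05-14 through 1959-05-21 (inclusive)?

210 Wednesdays

1955-05-14 is a Saturday.
From 1955-05-14 to 1959-05-21 is 1469 days inclusive.
1469 = 7 × 209 + 6, so there are 209 full weeks plus 6 extra days.
Each full week contributes one Wednesday: 209 so far.
The 6 extra days are Saturday, Sunday, Monday, Tuesday, Wednesday, Thursday — 1 of them qualifies.
Total: 209 + 1 = 210.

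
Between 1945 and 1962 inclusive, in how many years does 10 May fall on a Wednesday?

2

Day of week of May 10 in each year:
1945: Thu, 1946: Fri, 1947: Sat, 1948: Mon, 1949: Tue, 1950: Wed ✓, 1951: Thu, 1952: Sat, 1953: Sun, 1954: Mon, 1955: Tue, 1956: Thu, 1957: Fri, 1958: Sat, 1959: Sun, 1960: Tue, 1961: Wed ✓, 1962: Thu
Wednesdays: 1950, 1961.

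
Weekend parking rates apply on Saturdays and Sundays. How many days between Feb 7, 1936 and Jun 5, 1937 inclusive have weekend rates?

139

Feb 7, 1936 is a Friday.
That's 485 days from start to end, counting both.
485 = 7 × 69 + 2, so there are 69 full weeks plus 2 extra days.
Each full week contributes 2 weekend days (Sat, Sun): 69 × 2 = 138.
The 2 extra days are Fri, Sat — 1 of them qualifies.
Total: 138 + 1 = 139.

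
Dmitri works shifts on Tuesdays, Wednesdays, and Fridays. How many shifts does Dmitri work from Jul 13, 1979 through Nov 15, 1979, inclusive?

54

Jul 13, 1979 is a Friday.
That's 126 days from start to end, counting both.
126 = 7 × 18, so the span is exactly 18 full weeks.
Each full week contributes 3 days from the set (Tue, Wed, Fri): 18 × 3 = 54.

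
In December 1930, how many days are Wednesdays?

5

1 December 1930 is a Monday.
From 1 December 1930 to 31 December 1930 is 31 days inclusive.
31 = 7 × 4 + 3, so there are 4 full weeks plus 3 extra days.
Each full week contributes one Wednesday: 4 so far.
The 3 extra days are Monday, Tuesday, Wednesday — 1 of them qualifies.
Total: 4 + 1 = 5.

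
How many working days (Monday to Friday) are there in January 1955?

1 January 1955 is a Saturday.
From 1 January 1955 to 31 January 1955 is 31 days inclusive.
31 = 7 × 4 + 3, so there are 4 full weeks plus 3 extra days.
Each full week contributes 5 weekdays (Mon–Fri): 4 × 5 = 20.
The 3 extra days are Sat, Sun, Mon — 1 of them qualifies.
Total: 20 + 1 = 21.

21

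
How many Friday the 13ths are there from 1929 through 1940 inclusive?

Friday-the-13ths by year:
1929: Sep, Dec
1930: Jun
1931: Feb, Mar, Nov
1932: May
1933: Jan, Oct
1934: Apr, Jul
1935: Sep, Dec
1936: Mar, Nov
1937: Aug
1938: May
1939: Jan, Oct
1940: Sep, Dec

21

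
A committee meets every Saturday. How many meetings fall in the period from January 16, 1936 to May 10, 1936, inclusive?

17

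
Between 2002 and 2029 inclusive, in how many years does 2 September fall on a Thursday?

Day of week of September 2 in each year:
2002: Mon, 2003: Tue, 2004: Thu ✓, 2005: Fri, 2006: Sat, 2007: Sun, 2008: Tue, 2009: Wed, 2010: Thu ✓, 2011: Fri, 2012: Sun, 2013: Mon, 2014: Tue, 2015: Wed, 2016: Fri, 2017: Sat, 2018: Sun, 2019: Mon, 2020: Wed, 2021: Thu ✓, 2022: Fri, 2023: Sat, 2024: Mon, 2025: Tue, 2026: Wed, 2027: Thu ✓, 2028: Sat, 2029: Sun
Thursdays: 2004, 2010, 2021, 2027.

4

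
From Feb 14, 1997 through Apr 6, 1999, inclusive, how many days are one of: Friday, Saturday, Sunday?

336

Feb 14, 1997 is a Friday.
From Feb 14, 1997 to Apr 6, 1999 is 782 days inclusive.
782 = 7 × 111 + 5, so there are 111 full weeks plus 5 extra days.
Each full week contributes 3 days from the set (Fri, Sat, Sun): 111 × 3 = 333.
The 5 extra days are Fri, Sat, Sun, Mon, Tue — 3 of them qualify.
Total: 333 + 3 = 336.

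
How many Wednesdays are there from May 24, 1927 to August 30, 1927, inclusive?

14 Wednesdays

May 24, 1927 is a Tuesday.
That's 99 days from start to end, counting both.
99 = 7 × 14 + 1, so there are 14 full weeks plus 1 extra day.
Each full week contributes one Wednesday: 14 so far.
The 1 extra day is Tue — none qualify.
Total: 14 + 0 = 14.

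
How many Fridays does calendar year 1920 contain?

Jan 1, 1920 is a Thursday.
That's 366 days from start to end, counting both.
366 = 7 × 52 + 2, so there are 52 full weeks plus 2 extra days.
Each full week contributes one Friday: 52 so far.
The 2 extra days are Thursday, Friday — 1 of them qualifies.
Total: 52 + 1 = 53.

53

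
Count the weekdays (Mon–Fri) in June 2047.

1 June 2047 is a Saturday.
The range spans 30 days (inclusive of both endpoints).
30 = 7 × 4 + 2, so there are 4 full weeks plus 2 extra days.
Each full week contributes 5 weekdays (Mon–Fri): 4 × 5 = 20.
The 2 extra days are Saturday, Sunday — none qualify.
Total: 20 + 0 = 20.

20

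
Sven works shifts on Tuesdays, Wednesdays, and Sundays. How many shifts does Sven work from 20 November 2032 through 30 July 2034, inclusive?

20 November 2032 is a Saturday.
That's 618 days from start to end, counting both.
618 = 7 × 88 + 2, so there are 88 full weeks plus 2 extra days.
Each full week contributes 3 days from the set (Tue, Wed, Sun): 88 × 3 = 264.
The 2 extra days are Saturday, Sunday — 1 of them qualifies.
Total: 264 + 1 = 265.

265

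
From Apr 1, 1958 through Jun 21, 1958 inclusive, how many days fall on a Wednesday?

Apr 1, 1958 is a Tuesday.
From Apr 1, 1958 to Jun 21, 1958 is 82 days inclusive.
82 = 7 × 11 + 5, so there are 11 full weeks plus 5 extra days.
Each full week contributes one Wednesday: 11 so far.
The 5 extra days are Tue, Wed, Thu, Fri, Sat — 1 of them qualifies.
Total: 11 + 1 = 12.

12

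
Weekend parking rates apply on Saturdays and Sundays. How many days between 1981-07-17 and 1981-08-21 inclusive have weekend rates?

1981-07-17 is a Friday.
That's 36 days from start to end, counting both.
36 = 7 × 5 + 1, so there are 5 full weeks plus 1 extra day.
Each full week contributes 2 weekend days (Sat, Sun): 5 × 2 = 10.
The 1 extra day is Friday — none qualify.
Total: 10 + 0 = 10.

10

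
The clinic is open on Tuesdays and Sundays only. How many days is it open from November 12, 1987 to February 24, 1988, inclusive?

30

November 12, 1987 is a Thursday.
From November 12, 1987 to February 24, 1988 is 105 days inclusive.
105 = 7 × 15, so the span is exactly 15 full weeks.
Each full week contributes 2 days from the set (Tue, Sun): 15 × 2 = 30.
Total: 30.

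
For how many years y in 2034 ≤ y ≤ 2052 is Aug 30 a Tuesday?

Day of week of August 30 in each year:
2034: Wed, 2035: Thu, 2036: Sat, 2037: Sun, 2038: Mon, 2039: Tue ✓, 2040: Thu, 2041: Fri, 2042: Sat, 2043: Sun, 2044: Tue ✓, 2045: Wed, 2046: Thu, 2047: Fri, 2048: Sun, 2049: Mon, 2050: Tue ✓, 2051: Wed, 2052: Fri
Tuesdays: 2039, 2044, 2050.

3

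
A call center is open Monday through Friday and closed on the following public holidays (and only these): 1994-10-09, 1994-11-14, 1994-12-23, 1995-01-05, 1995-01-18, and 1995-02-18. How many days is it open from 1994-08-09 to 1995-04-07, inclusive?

1994-08-09 is a Tuesday.
That's 242 days from start to end, counting both.
242 = 7 × 34 + 4, so there are 34 full weeks plus 4 extra days.
Each full week contributes 5 weekdays (Mon–Fri): 34 × 5 = 170.
The 4 extra days are Tuesday, Wednesday, Thursday, Friday — 4 of them qualify.
Total: 170 + 4 = 174.
Holidays: 1994-10-09 (Sun); 1994-11-14 (Mon); 1994-12-23 (Fri); 1995-01-05 (Thu); 1995-01-18 (Wed); 1995-02-18 (Sat).
4 of the 6 holidays fall on weekdays; the rest are weekends and were already excluded.
Business days: 174 − 4 = 170.

170 business days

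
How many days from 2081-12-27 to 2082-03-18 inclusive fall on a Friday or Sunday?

23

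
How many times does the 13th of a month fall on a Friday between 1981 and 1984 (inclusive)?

Friday-the-13ths by year:
1981: Feb, Mar, Nov
1982: Aug
1983: May
1984: Jan, Apr, Jul

8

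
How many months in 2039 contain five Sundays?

A month has five Sundays exactly when Sunday falls within its first (length − 28) days.
Jan: 31 days, starts Sat → 5 of Sat, Sun, Mon ✓
Feb: 28 days, starts Tue → 5 of (none)
Mar: 31 days, starts Tue → 5 of Tue, Wed, Thu
Apr: 30 days, starts Fri → 5 of Fri, Sat
May: 31 days, starts Sun → 5 of Sun, Mon, Tue ✓
Jun: 30 days, starts Wed → 5 of Wed, Thu
Jul: 31 days, starts Fri → 5 of Fri, Sat, Sun ✓
Aug: 31 days, starts Mon → 5 of Mon, Tue, Wed
Sep: 30 days, starts Thu → 5 of Thu, Fri
Oct: 31 days, starts Sat → 5 of Sat, Sun, Mon ✓
Nov: 30 days, starts Tue → 5 of Tue, Wed
Dec: 31 days, starts Thu → 5 of Thu, Fri, Sat
Months with five Sundays: Jan, May, Jul, Oct.

4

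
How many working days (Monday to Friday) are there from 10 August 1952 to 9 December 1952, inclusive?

87 weekdays

10 August 1952 is a Sunday.
The range spans 122 days (inclusive of both endpoints).
122 = 7 × 17 + 3, so there are 17 full weeks plus 3 extra days.
Each full week contributes 5 weekdays (Mon–Fri): 17 × 5 = 85.
The 3 extra days are Sunday, Monday, Tuesday — 2 of them qualify.
Total: 85 + 2 = 87.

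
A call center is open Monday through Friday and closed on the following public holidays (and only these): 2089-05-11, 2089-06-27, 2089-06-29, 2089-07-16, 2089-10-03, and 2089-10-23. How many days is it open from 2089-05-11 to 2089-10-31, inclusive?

2089-05-11 is a Wednesday.
That's 174 days from start to end, counting both.
174 = 7 × 24 + 6, so there are 24 full weeks plus 6 extra days.
Each full week contributes 5 weekdays (Mon–Fri): 24 × 5 = 120.
The 6 extra days are Wed, Thu, Fri, Sat, Sun, Mon — 4 of them qualify.
Total: 120 + 4 = 124.
Holidays: 2089-05-11 (Wed); 2089-06-27 (Mon); 2089-06-29 (Wed); 2089-07-16 (Sat); 2089-10-03 (Mon); 2089-10-23 (Sun).
4 of the 6 holidays fall on weekdays; the rest are weekends and were already excluded.
Business days: 124 − 4 = 120.

120 business days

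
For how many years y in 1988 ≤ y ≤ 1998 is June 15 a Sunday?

1

Day of week of June 15 in each year:
1988: Wed, 1989: Thu, 1990: Fri, 1991: Sat, 1992: Mon, 1993: Tue, 1994: Wed, 1995: Thu, 1996: Sat, 1997: Sun ✓, 1998: Mon
Sundays: 1997.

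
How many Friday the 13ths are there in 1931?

3

The 13th falls on a Friday when the month's 13th has weekday Fri.
Jan 13 is Tue; Feb 13 is Fri ✓; Mar 13 is Fri ✓; Apr 13 is Mon; May 13 is Wed; Jun 13 is Sat; Jul 13 is Mon; Aug 13 is Thu; Sep 13 is Sun; Oct 13 is Tue; Nov 13 is Fri ✓; Dec 13 is Sun.
Friday the 13ths: Feb, Mar, Nov.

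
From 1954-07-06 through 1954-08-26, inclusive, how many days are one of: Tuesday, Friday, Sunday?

22

1954-07-06 is a Tuesday.
From 1954-07-06 to 1954-08-26 is 52 days inclusive.
52 = 7 × 7 + 3, so there are 7 full weeks plus 3 extra days.
Each full week contributes 3 days from the set (Tue, Fri, Sun): 7 × 3 = 21.
The 3 extra days are Tuesday, Wednesday, Thursday — 1 of them qualifies.
Total: 21 + 1 = 22.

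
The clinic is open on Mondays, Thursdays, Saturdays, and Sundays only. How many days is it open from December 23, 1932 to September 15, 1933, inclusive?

152

December 23, 1932 is a Friday.
The range spans 267 days (inclusive of both endpoints).
267 = 7 × 38 + 1, so there are 38 full weeks plus 1 extra day.
Each full week contributes 4 days from the set (Mon, Thu, Sat, Sun): 38 × 4 = 152.
The 1 extra day is Friday — none qualify.
Total: 152 + 0 = 152.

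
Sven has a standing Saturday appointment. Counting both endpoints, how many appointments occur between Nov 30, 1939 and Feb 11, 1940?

Nov 30, 1939 is a Thursday.
From Nov 30, 1939 to Feb 11, 1940 is 74 days inclusive.
74 = 7 × 10 + 4, so there are 10 full weeks plus 4 extra days.
Each full week contributes one Saturday: 10 so far.
The 4 extra days are Thu, Fri, Sat, Sun — 1 of them qualifies.
Total: 10 + 1 = 11.

11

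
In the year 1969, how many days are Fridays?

52

1969-01-01 is a Wednesday.
The range spans 365 days (inclusive of both endpoints).
365 = 7 × 52 + 1, so there are 52 full weeks plus 1 extra day.
Each full week contributes one Friday: 52 so far.
The 1 extra day is Wednesday — none qualify.
Total: 52 + 0 = 52.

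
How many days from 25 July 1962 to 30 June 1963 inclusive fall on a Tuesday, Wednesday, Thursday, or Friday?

25 July 1962 is a Wednesday.
From 25 July 1962 to 30 June 1963 is 341 days inclusive.
341 = 7 × 48 + 5, so there are 48 full weeks plus 5 extra days.
Each full week contributes 4 days from the set (Tue, Wed, Thu, Fri): 48 × 4 = 192.
The 5 extra days are Wednesday, Thursday, Friday, Saturday, Sunday — 3 of them qualify.
Total: 192 + 3 = 195.

195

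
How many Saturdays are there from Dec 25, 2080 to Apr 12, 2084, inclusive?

172

Dec 25, 2080 is a Wednesday.
The range spans 1205 days (inclusive of both endpoints).
1205 = 7 × 172 + 1, so there are 172 full weeks plus 1 extra day.
Each full week contributes one Saturday: 172 so far.
The 1 extra day is Wed — none qualify.
Total: 172 + 0 = 172.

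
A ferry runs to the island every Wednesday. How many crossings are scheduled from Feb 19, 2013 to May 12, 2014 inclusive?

Feb 19, 2013 is a Tuesday.
The range spans 448 days (inclusive of both endpoints).
448 = 7 × 64, so the span is exactly 64 full weeks.
Each full week contributes one Wednesday: 64 so far.

64 Wednesdays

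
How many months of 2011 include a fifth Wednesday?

A month has five Wednesdays exactly when Wednesday falls within its first (length − 28) days.
Jan: 31 days, starts Sat → 5 of Sat, Sun, Mon
Feb: 28 days, starts Tue → 5 of (none)
Mar: 31 days, starts Tue → 5 of Tue, Wed, Thu ✓
Apr: 30 days, starts Fri → 5 of Fri, Sat
May: 31 days, starts Sun → 5 of Sun, Mon, Tue
Jun: 30 days, starts Wed → 5 of Wed, Thu ✓
Jul: 31 days, starts Fri → 5 of Fri, Sat, Sun
Aug: 31 days, starts Mon → 5 of Mon, Tue, Wed ✓
Sep: 30 days, starts Thu → 5 of Thu, Fri
Oct: 31 days, starts Sat → 5 of Sat, Sun, Mon
Nov: 30 days, starts Tue → 5 of Tue, Wed ✓
Dec: 31 days, starts Thu → 5 of Thu, Fri, Sat
Months with five Wednesdays: Mar, Jun, Aug, Nov.

4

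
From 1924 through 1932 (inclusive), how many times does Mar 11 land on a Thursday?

1

Day of week of March 11 in each year:
1924: Tue, 1925: Wed, 1926: Thu ✓, 1927: Fri, 1928: Sun, 1929: Mon, 1930: Tue, 1931: Wed, 1932: Fri
Thursdays: 1926.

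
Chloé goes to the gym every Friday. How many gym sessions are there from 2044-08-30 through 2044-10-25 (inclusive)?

8

2044-08-30 is a Tuesday.
From 2044-08-30 to 2044-10-25 is 57 days inclusive.
57 = 7 × 8 + 1, so there are 8 full weeks plus 1 extra day.
Each full week contributes one Friday: 8 so far.
The 1 extra day is Tue — none qualify.
Total: 8 + 0 = 8.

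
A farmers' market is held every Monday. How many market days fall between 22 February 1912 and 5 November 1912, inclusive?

22 February 1912 is a Thursday.
That's 258 days from start to end, counting both.
258 = 7 × 36 + 6, so there are 36 full weeks plus 6 extra days.
Each full week contributes one Monday: 36 so far.
The 6 extra days are Thu, Fri, Sat, Sun, Mon, Tue — 1 of them qualifies.
Total: 36 + 1 = 37.

37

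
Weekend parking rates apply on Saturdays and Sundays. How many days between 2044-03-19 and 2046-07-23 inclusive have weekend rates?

246

2044-03-19 is a Saturday.
From 2044-03-19 to 2046-07-23 is 857 days inclusive.
857 = 7 × 122 + 3, so there are 122 full weeks plus 3 extra days.
Each full week contributes 2 weekend days (Sat, Sun): 122 × 2 = 244.
The 3 extra days are Saturday, Sunday, Monday — 2 of them qualify.
Total: 244 + 2 = 246.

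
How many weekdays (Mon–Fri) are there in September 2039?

22 weekdays

September 1, 2039 is a Thursday.
From September 1, 2039 to September 30, 2039 is 30 days inclusive.
30 = 7 × 4 + 2, so there are 4 full weeks plus 2 extra days.
Each full week contributes 5 weekdays (Mon–Fri): 4 × 5 = 20.
The 2 extra days are Thu, Fri — 2 of them qualify.
Total: 20 + 2 = 22.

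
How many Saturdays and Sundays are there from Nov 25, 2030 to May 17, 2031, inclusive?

49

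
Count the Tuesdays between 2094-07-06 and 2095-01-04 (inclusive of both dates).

27 Tuesdays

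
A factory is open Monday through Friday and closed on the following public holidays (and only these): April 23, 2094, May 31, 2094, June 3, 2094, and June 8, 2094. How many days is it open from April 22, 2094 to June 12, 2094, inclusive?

April 22, 2094 is a Thursday.
From April 22, 2094 to June 12, 2094 is 52 days inclusive.
52 = 7 × 7 + 3, so there are 7 full weeks plus 3 extra days.
Each full week contributes 5 weekdays (Mon–Fri): 7 × 5 = 35.
The 3 extra days are Thu, Fri, Sat — 2 of them qualify.
Total: 35 + 2 = 37.
Holidays: April 23, 2094 (Fri); May 31, 2094 (Mon); June 3, 2094 (Thu); June 8, 2094 (Tue).
All 4 holidays fall on weekdays, so subtract 4.
Business days: 37 − 4 = 33.

33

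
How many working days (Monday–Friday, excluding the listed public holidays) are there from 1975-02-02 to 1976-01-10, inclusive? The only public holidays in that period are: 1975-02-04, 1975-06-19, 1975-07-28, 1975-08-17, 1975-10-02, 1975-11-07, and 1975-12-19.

239 working days

1975-02-02 is a Sunday.
The range spans 343 days (inclusive of both endpoints).
343 = 7 × 49, so the span is exactly 49 full weeks.
Each full week contributes 5 weekdays (Mon–Fri): 49 × 5 = 245.
Holidays: 1975-02-04 (Tue); 1975-06-19 (Thu); 1975-07-28 (Mon); 1975-08-17 (Sun); 1975-10-02 (Thu); 1975-11-07 (Fri); 1975-12-19 (Fri).
6 of the 7 holidays fall on weekdays; the rest are weekends and were already excluded.
Business days: 245 − 6 = 239.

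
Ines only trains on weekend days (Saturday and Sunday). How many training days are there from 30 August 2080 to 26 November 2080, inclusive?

30 August 2080 is a Friday.
From 30 August 2080 to 26 November 2080 is 89 days inclusive.
89 = 7 × 12 + 5, so there are 12 full weeks plus 5 extra days.
Each full week contributes 2 weekend days (Sat, Sun): 12 × 2 = 24.
The 5 extra days are Friday, Saturday, Sunday, Monday, Tuesday — 2 of them qualify.
Total: 24 + 2 = 26.

26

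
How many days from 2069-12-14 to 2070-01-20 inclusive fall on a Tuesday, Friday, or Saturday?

2069-12-14 is a Saturday.
The range spans 38 days (inclusive of both endpoints).
38 = 7 × 5 + 3, so there are 5 full weeks plus 3 extra days.
Each full week contributes 3 days from the set (Tue, Fri, Sat): 5 × 3 = 15.
The 3 extra days are Sat, Sun, Mon — 1 of them qualifies.
Total: 15 + 1 = 16.

16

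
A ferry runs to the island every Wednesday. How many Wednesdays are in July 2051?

4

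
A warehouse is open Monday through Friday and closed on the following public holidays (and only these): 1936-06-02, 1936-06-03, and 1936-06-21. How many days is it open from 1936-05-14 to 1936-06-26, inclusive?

30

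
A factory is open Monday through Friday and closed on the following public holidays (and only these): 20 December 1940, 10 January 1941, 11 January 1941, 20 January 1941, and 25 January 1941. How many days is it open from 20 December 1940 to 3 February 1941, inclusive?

20 December 1940 is a Friday.
From 20 December 1940 to 3 February 1941 is 46 days inclusive.
46 = 7 × 6 + 4, so there are 6 full weeks plus 4 extra days.
Each full week contributes 5 weekdays (Mon–Fri): 6 × 5 = 30.
The 4 extra days are Fri, Sat, Sun, Mon — 2 of them qualify.
Total: 30 + 2 = 32.
Holidays: 20 December 1940 (Fri); 10 January 1941 (Fri); 11 January 1941 (Sat); 20 January 1941 (Mon); 25 January 1941 (Sat).
3 of the 5 holidays fall on weekdays; the rest are weekends and were already excluded.
Business days: 32 − 3 = 29.

29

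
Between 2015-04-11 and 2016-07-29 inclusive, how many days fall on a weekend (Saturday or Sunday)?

2015-04-11 is a Saturday.
The range spans 476 days (inclusive of both endpoints).
476 = 7 × 68, so the span is exactly 68 full weeks.
Each full week contributes 2 weekend days (Sat, Sun): 68 × 2 = 136.

136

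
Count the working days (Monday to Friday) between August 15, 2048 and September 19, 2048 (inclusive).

August 15, 2048 is a Saturday.
The range spans 36 days (inclusive of both endpoints).
36 = 7 × 5 + 1, so there are 5 full weeks plus 1 extra day.
Each full week contributes 5 weekdays (Mon–Fri): 5 × 5 = 25.
The 1 extra day is Saturday — none qualify.
Total: 25 + 0 = 25.

25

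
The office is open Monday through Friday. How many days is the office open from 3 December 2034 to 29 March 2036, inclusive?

3 December 2034 is a Sunday.
That's 483 days from start to end, counting both.
483 = 7 × 69, so the span is exactly 69 full weeks.
Each full week contributes 5 weekdays (Mon–Fri): 69 × 5 = 345.
Total: 345.

345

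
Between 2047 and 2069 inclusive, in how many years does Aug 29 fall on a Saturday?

3

Day of week of August 29 in each year:
2047: Thu, 2048: Sat ✓, 2049: Sun, 2050: Mon, 2051: Tue, 2052: Thu, 2053: Fri, 2054: Sat ✓, 2055: Sun, 2056: Tue, 2057: Wed, 2058: Thu, 2059: Fri, 2060: Sun, 2061: Mon, 2062: Tue, 2063: Wed, 2064: Fri, 2065: Sat ✓, 2066: Sun, 2067: Mon, 2068: Wed, 2069: Thu
Saturdays: 2048, 2054, 2065.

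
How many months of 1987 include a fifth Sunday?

4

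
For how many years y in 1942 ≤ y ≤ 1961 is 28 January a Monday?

3

Day of week of January 28 in each year:
1942: Wed, 1943: Thu, 1944: Fri, 1945: Sun, 1946: Mon ✓, 1947: Tue, 1948: Wed, 1949: Fri, 1950: Sat, 1951: Sun, 1952: Mon ✓, 1953: Wed, 1954: Thu, 1955: Fri, 1956: Sat, 1957: Mon ✓, 1958: Tue, 1959: Wed, 1960: Thu, 1961: Sat
Mondays: 1946, 1952, 1957.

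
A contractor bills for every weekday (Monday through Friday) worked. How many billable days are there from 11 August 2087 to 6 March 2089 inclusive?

410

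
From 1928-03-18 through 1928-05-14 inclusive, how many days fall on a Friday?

8 Fridays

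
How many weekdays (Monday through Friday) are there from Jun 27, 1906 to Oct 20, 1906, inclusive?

83 weekdays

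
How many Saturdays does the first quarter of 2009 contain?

Jan 1, 2009 is a Thursday.
From Jan 1, 2009 to Mar 31, 2009 is 90 days inclusive.
90 = 7 × 12 + 6, so there are 12 full weeks plus 6 extra days.
Each full week contributes one Saturday: 12 so far.
The 6 extra days are Thursday, Friday, Saturday, Sunday, Monday, Tuesday — 1 of them qualifies.
Total: 12 + 1 = 13.

13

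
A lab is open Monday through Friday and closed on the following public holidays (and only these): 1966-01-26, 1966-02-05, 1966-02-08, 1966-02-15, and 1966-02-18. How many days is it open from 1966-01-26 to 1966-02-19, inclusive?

14 working days

1966-01-26 is a Wednesday.
That's 25 days from start to end, counting both.
25 = 7 × 3 + 4, so there are 3 full weeks plus 4 extra days.
Each full week contributes 5 weekdays (Mon–Fri): 3 × 5 = 15.
The 4 extra days are Wednesday, Thursday, Friday, Saturday — 3 of them qualify.
Total: 15 + 3 = 18.
Holidays: 1966-01-26 (Wed); 1966-02-05 (Sat); 1966-02-08 (Tue); 1966-02-15 (Tue); 1966-02-18 (Fri).
4 of the 5 holidays fall on weekdays; the rest are weekends and were already excluded.
Business days: 18 − 4 = 14.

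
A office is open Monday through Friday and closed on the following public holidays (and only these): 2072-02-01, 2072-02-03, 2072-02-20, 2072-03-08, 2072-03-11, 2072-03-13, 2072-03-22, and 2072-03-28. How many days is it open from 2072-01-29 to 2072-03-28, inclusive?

2072-01-29 is a Friday.
That's 60 days from start to end, counting both.
60 = 7 × 8 + 4, so there are 8 full weeks plus 4 extra days.
Each full week contributes 5 weekdays (Mon–Fri): 8 × 5 = 40.
The 4 extra days are Fri, Sat, Sun, Mon — 2 of them qualify.
Total: 40 + 2 = 42.
Holidays: 2072-02-01 (Mon); 2072-02-03 (Wed); 2072-02-20 (Sat); 2072-03-08 (Tue); 2072-03-11 (Fri); 2072-03-13 (Sun); 2072-03-22 (Tue); 2072-03-28 (Mon).
6 of the 8 holidays fall on weekdays; the rest are weekends and were already excluded.
Business days: 42 − 6 = 36.

36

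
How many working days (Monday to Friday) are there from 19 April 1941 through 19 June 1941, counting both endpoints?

19 April 1941 is a Saturday.
That's 62 days from start to end, counting both.
62 = 7 × 8 + 6, so there are 8 full weeks plus 6 extra days.
Each full week contributes 5 weekdays (Mon–Fri): 8 × 5 = 40.
The 6 extra days are Saturday, Sunday, Monday, Tuesday, Wednesday, Thursday — 4 of them qualify.
Total: 40 + 4 = 44.

44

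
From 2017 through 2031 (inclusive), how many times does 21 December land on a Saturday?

3

Day of week of December 21 in each year:
2017: Thu, 2018: Fri, 2019: Sat ✓, 2020: Mon, 2021: Tue, 2022: Wed, 2023: Thu, 2024: Sat ✓, 2025: Sun, 2026: Mon, 2027: Tue, 2028: Thu, 2029: Fri, 2030: Sat ✓, 2031: Sun
Saturdays: 2019, 2024, 2030.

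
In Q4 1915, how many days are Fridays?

October 1, 1915 is a Friday.
That's 92 days from start to end, counting both.
92 = 7 × 13 + 1, so there are 13 full weeks plus 1 extra day.
Each full week contributes one Friday: 13 so far.
The 1 extra day is Friday — 1 of them qualifies.
Total: 13 + 1 = 14.

14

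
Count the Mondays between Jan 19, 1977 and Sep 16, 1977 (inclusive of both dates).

Jan 19, 1977 is a Wednesday.
That's 241 days from start to end, counting both.
241 = 7 × 34 + 3, so there are 34 full weeks plus 3 extra days.
Each full week contributes one Monday: 34 so far.
The 3 extra days are Wednesday, Thursday, Friday — none qualify.
Total: 34 + 0 = 34.

34 Mondays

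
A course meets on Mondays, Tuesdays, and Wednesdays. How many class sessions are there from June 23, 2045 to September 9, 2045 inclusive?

33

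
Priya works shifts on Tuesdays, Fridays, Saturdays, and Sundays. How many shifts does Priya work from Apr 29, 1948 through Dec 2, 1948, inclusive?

124

Apr 29, 1948 is a Thursday.
That's 218 days from start to end, counting both.
218 = 7 × 31 + 1, so there are 31 full weeks plus 1 extra day.
Each full week contributes 4 days from the set (Tue, Fri, Sat, Sun): 31 × 4 = 124.
The 1 extra day is Thu — none qualify.
Total: 124 + 0 = 124.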